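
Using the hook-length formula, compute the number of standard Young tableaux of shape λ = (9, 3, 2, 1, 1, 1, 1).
# SYT of shape (9, 3, 2, 1, 1, 1, 1) = 2144142

Hook-length formula: f^λ = n! / Π hook(c), product over all cells c of the Young diagram. For λ = (9, 3, 2, 1, 1, 1, 1), n = 18 boxes. Hook lengths by row (left-to-right, top-to-bottom): [15, 10, 8, 6, 5, 4, 3, 2, 1]; [8, 3, 1]; [6, 1]; [4]; [3]; [2]; [1]. Product of hooks = 2985984000. So f^λ = 18! / 2985984000 = 6402373705728000 / 2985984000 = 2144142.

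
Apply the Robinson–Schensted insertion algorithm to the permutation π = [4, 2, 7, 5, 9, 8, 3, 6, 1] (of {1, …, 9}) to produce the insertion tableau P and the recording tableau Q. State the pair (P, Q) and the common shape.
P = [1, 3, 6] / [2, 5, 8] / [4, 9] / [7];  Q = [1, 3, 5] / [2, 4, 6] / [7, 8] / [9];  common shape = (3, 3, 2, 1)

Row-insert the values π_1, π_2, … into P one at a time, bumping the leftmost entry strictly greater than the inserted value down to the next row. The recording tableau Q records, in position (i, j), the step at which that cell was added to P.
  Insert 4 (step 1): P = [4];  Q = [1]
  Insert 2 (step 2): P = [2] / [4];  Q = [1] / [2]
  Insert 7 (step 3): P = [2, 7] / [4];  Q = [1, 3] / [2]
  Insert 5 (step 4): P = [2, 5] / [4, 7];  Q = [1, 3] / [2, 4]
  Insert 9 (step 5): P = [2, 5, 9] / [4, 7];  Q = [1, 3, 5] / [2, 4]
  Insert 8 (step 6): P = [2, 5, 8] / [4, 7, 9];  Q = [1, 3, 5] / [2, 4, 6]
  Insert 3 (step 7): P = [2, 3, 8] / [4, 5, 9] / [7];  Q = [1, 3, 5] / [2, 4, 6] / [7]
  Insert 6 (step 8): P = [2, 3, 6] / [4, 5, 8] / [7, 9];  Q = [1, 3, 5] / [2, 4, 6] / [7, 8]
  Insert 1 (step 9): P = [1, 3, 6] / [2, 5, 8] / [4, 9] / [7];  Q = [1, 3, 5] / [2, 4, 6] / [7, 8] / [9]
Final shape: (3, 3, 2, 1).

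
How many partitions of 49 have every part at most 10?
p(49, parts ≤ 10) = 55494

Use the recurrence p(n, m) = p(n, m−1) + p(n−m, m): either the largest part is < m (count p(n, m−1)) or the largest part is exactly m (remove one copy of m, count p(n−m, m)). With p(0, ·) = 1 this gives p(49, parts ≤ 10) = 55494. (By conjugating Young diagrams, this also counts partitions of 49 into at most 10 parts.)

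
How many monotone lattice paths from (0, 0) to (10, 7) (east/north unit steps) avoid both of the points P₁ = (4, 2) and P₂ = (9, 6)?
Number of paths = 6288

Inclusion–exclusion. Total paths: C(17, 10) = 19448. Through P₁: C(6, 4)·C(11, 6) = 6930. Through P₂: C(15, 9)·C(2, 1) = 10010. Since P₁ is strictly southwest of P₂, a monotone path through both must visit P₁ then P₂; paths through both = C(6, 4)·C(9, 5)·C(2, 1) = 3780. Avoid both = 19448 − 6930 − 10010 + 3780 = 6288.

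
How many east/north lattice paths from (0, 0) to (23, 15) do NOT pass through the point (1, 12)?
Number of paths = 15471256660

Total paths from (0, 0) to (23, 15): C(38, 23) = 15471286560. Paths through (1, 12): (paths (0, 0) → (1, 12)) × (paths (1, 12) → (23, 15)) = C(13, 1) · C(25, 22) = 13 · 2300 = 29900. Avoidance count = 15471286560 − 29900 = 15471256660.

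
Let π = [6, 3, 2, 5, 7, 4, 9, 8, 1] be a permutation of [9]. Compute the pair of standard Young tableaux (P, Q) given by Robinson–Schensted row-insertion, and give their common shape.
P = [1, 4, 7, 8] / [2, 5, 9] / [3] / [6];  Q = [1, 4, 5, 7] / [2, 6, 8] / [3] / [9];  common shape = (4, 3, 1, 1)

Row-insert the values π_1, π_2, … into P one at a time, bumping the leftmost entry strictly greater than the inserted value down to the next row. The recording tableau Q records, in position (i, j), the step at which that cell was added to P.
  Insert 6 (step 1): P = [6];  Q = [1]
  Insert 3 (step 2): P = [3] / [6];  Q = [1] / [2]
  Insert 2 (step 3): P = [2] / [3] / [6];  Q = [1] / [2] / [3]
  Insert 5 (step 4): P = [2, 5] / [3] / [6];  Q = [1, 4] / [2] / [3]
  Insert 7 (step 5): P = [2, 5, 7] / [3] / [6];  Q = [1, 4, 5] / [2] / [3]
  Insert 4 (step 6): P = [2, 4, 7] / [3, 5] / [6];  Q = [1, 4, 5] / [2, 6] / [3]
  Insert 9 (step 7): P = [2, 4, 7, 9] / [3, 5] / [6];  Q = [1, 4, 5, 7] / [2, 6] / [3]
  Insert 8 (step 8): P = [2, 4, 7, 8] / [3, 5, 9] / [6];  Q = [1, 4, 5, 7] / [2, 6, 8] / [3]
  Insert 1 (step 9): P = [1, 4, 7, 8] / [2, 5, 9] / [3] / [6];  Q = [1, 4, 5, 7] / [2, 6, 8] / [3] / [9]
Final shape: (4, 3, 1, 1).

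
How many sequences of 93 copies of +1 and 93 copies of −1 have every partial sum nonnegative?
C_93 = 60960876535340415751462563580829648891969728907438000

These ballot sequences are counted by the Catalan number C_n = (1/(n + 1)) · C(2n, n). For n = 93: C_93 = (1/94) · C(186, 93) = 5730322394321999080637480976597986995845154517299172000/94 = 60960876535340415751462563580829648891969728907438000.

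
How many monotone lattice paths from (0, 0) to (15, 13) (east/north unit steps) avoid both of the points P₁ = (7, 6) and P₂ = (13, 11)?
Number of paths = 16179588

Inclusion–exclusion. Total paths: C(28, 15) = 37442160. Through P₁: C(13, 7)·C(15, 8) = 11042460. Through P₂: C(24, 13)·C(4, 2) = 14976864. Since P₁ is strictly southwest of P₂, a monotone path through both must visit P₁ then P₂; paths through both = C(13, 7)·C(11, 6)·C(4, 2) = 4756752. Avoid both = 37442160 − 11042460 − 14976864 + 4756752 = 16179588.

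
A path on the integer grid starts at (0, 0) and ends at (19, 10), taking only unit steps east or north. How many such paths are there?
Number of paths = 20030010

A monotone lattice path from (0, 0) to (19, 10) consists of 19 east steps and 10 north steps in some order, so it is determined by which 19 of the 29 steps are east. The count is C(29, 19) = 20030010.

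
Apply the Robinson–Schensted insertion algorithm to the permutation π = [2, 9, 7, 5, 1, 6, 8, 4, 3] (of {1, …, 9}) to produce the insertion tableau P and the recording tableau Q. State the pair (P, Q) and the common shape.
P = [1, 3, 6, 8] / [2, 4] / [5] / [7] / [9];  Q = [1, 2, 6, 7] / [3, 8] / [4] / [5] / [9];  common shape = (4, 2, 1, 1, 1)

Row-insert the values π_1, π_2, … into P one at a time, bumping the leftmost entry strictly greater than the inserted value down to the next row. The recording tableau Q records, in position (i, j), the step at which that cell was added to P.
  Insert 2 (step 1): P = [2];  Q = [1]
  Insert 9 (step 2): P = [2, 9];  Q = [1, 2]
  Insert 7 (step 3): P = [2, 7] / [9];  Q = [1, 2] / [3]
  Insert 5 (step 4): P = [2, 5] / [7] / [9];  Q = [1, 2] / [3] / [4]
  Insert 1 (step 5): P = [1, 5] / [2] / [7] / [9];  Q = [1, 2] / [3] / [4] / [5]
  Insert 6 (step 6): P = [1, 5, 6] / [2] / [7] / [9];  Q = [1, 2, 6] / [3] / [4] / [5]
  Insert 8 (step 7): P = [1, 5, 6, 8] / [2] / [7] / [9];  Q = [1, 2, 6, 7] / [3] / [4] / [5]
  Insert 4 (step 8): P = [1, 4, 6, 8] / [2, 5] / [7] / [9];  Q = [1, 2, 6, 7] / [3, 8] / [4] / [5]
  Insert 3 (step 9): P = [1, 3, 6, 8] / [2, 4] / [5] / [7] / [9];  Q = [1, 2, 6, 7] / [3, 8] / [4] / [5] / [9]
Final shape: (4, 2, 1, 1, 1).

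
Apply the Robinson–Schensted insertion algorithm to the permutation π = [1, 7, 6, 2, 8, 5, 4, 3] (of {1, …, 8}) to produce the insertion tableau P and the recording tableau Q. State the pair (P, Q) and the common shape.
P = [1, 2, 3] / [4, 8] / [5] / [6] / [7];  Q = [1, 2, 5] / [3, 6] / [4] / [7] / [8];  common shape = (3, 2, 1, 1, 1)

Row-insert the values π_1, π_2, … into P one at a time, bumping the leftmost entry strictly greater than the inserted value down to the next row. The recording tableau Q records, in position (i, j), the step at which that cell was added to P.
  Insert 1 (step 1): P = [1];  Q = [1]
  Insert 7 (step 2): P = [1, 7];  Q = [1, 2]
  Insert 6 (step 3): P = [1, 6] / [7];  Q = [1, 2] / [3]
  Insert 2 (step 4): P = [1, 2] / [6] / [7];  Q = [1, 2] / [3] / [4]
  Insert 8 (step 5): P = [1, 2, 8] / [6] / [7];  Q = [1, 2, 5] / [3] / [4]
  Insert 5 (step 6): P = [1, 2, 5] / [6, 8] / [7];  Q = [1, 2, 5] / [3, 6] / [4]
  Insert 4 (step 7): P = [1, 2, 4] / [5, 8] / [6] / [7];  Q = [1, 2, 5] / [3, 6] / [4] / [7]
  Insert 3 (step 8): P = [1, 2, 3] / [4, 8] / [5] / [6] / [7];  Q = [1, 2, 5] / [3, 6] / [4] / [7] / [8]
Final shape: (3, 2, 1, 1, 1).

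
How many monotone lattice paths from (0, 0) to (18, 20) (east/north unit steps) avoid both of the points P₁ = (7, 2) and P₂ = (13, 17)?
Number of paths = 25735342794

Inclusion–exclusion. Total paths: C(38, 18) = 33578000610. Through P₁: C(9, 7)·C(29, 11) = 1245502440. Through P₂: C(30, 13)·C(8, 5) = 6706551600. Since P₁ is strictly southwest of P₂, a monotone path through both must visit P₁ then P₂; paths through both = C(9, 7)·C(21, 6)·C(8, 5) = 109396224. Avoid both = 33578000610 − 1245502440 − 6706551600 + 109396224 = 25735342794.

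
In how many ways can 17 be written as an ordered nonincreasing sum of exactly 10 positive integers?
p(17, 10 parts) = 15

Partitions of n into exactly k parts are in bijection with partitions of n − k into at most k parts (subtract 1 from each part). So p(17, exactly 10) = p(7, parts ≤ 10). Computing via the recurrence p(m, j) = p(m, j−1) + p(m−j, j) gives 15.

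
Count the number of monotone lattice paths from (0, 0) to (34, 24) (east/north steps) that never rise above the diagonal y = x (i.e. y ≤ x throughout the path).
Number of paths = 4032978938683695

By the reflection principle (André's argument), the number of monotone paths to (34, 24) with n ≤ m that never go above y = x is C(58, 34) − C(58, 35) = 12832205713993575 − 8799226775309880 = 4032978938683695.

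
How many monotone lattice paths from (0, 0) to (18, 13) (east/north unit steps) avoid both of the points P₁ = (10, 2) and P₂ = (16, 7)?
Number of paths = 195254043

Inclusion–exclusion. Total paths: C(31, 18) = 206253075. Through P₁: C(12, 10)·C(19, 8) = 4988412. Through P₂: C(23, 16)·C(8, 2) = 6864396. Since P₁ is strictly southwest of P₂, a monotone path through both must visit P₁ then P₂; paths through both = C(12, 10)·C(11, 6)·C(8, 2) = 853776. Avoid both = 206253075 − 4988412 − 6864396 + 853776 = 195254043.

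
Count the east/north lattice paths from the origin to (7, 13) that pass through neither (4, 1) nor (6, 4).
Number of paths = 73645

Inclusion–exclusion. Total paths: C(20, 7) = 77520. Through P₁: C(5, 4)·C(15, 3) = 2275. Through P₂: C(10, 6)·C(10, 1) = 2100. Since P₁ is strictly southwest of P₂, a monotone path through both must visit P₁ then P₂; paths through both = C(5, 4)·C(5, 2)·C(10, 1) = 500. Avoid both = 77520 − 2275 − 2100 + 500 = 73645.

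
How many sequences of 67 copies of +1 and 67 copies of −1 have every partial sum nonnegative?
C_67 = 22033725021956517463358552614056949950

These ballot sequences are counted by the Catalan number C_n = (1/(n + 1)) · C(2n, n). For n = 67: C_67 = (1/68) · C(134, 67) = 1498293301493043187508381577755872596600/68 = 22033725021956517463358552614056949950.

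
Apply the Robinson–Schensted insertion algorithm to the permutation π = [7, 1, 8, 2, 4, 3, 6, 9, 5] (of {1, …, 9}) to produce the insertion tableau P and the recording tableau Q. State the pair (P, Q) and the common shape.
P = [1, 2, 3, 5, 9] / [4, 6] / [7, 8];  Q = [1, 3, 5, 7, 8] / [2, 4] / [6, 9];  common shape = (5, 2, 2)

Row-insert the values π_1, π_2, … into P one at a time, bumping the leftmost entry strictly greater than the inserted value down to the next row. The recording tableau Q records, in position (i, j), the step at which that cell was added to P.
  Insert 7 (step 1): P = [7];  Q = [1]
  Insert 1 (step 2): P = [1] / [7];  Q = [1] / [2]
  Insert 8 (step 3): P = [1, 8] / [7];  Q = [1, 3] / [2]
  Insert 2 (step 4): P = [1, 2] / [7, 8];  Q = [1, 3] / [2, 4]
  Insert 4 (step 5): P = [1, 2, 4] / [7, 8];  Q = [1, 3, 5] / [2, 4]
  Insert 3 (step 6): P = [1, 2, 3] / [4, 8] / [7];  Q = [1, 3, 5] / [2, 4] / [6]
  Insert 6 (step 7): P = [1, 2, 3, 6] / [4, 8] / [7];  Q = [1, 3, 5, 7] / [2, 4] / [6]
  Insert 9 (step 8): P = [1, 2, 3, 6, 9] / [4, 8] / [7];  Q = [1, 3, 5, 7, 8] / [2, 4] / [6]
  Insert 5 (step 9): P = [1, 2, 3, 5, 9] / [4, 6] / [7, 8];  Q = [1, 3, 5, 7, 8] / [2, 4] / [6, 9]
Final shape: (5, 2, 2).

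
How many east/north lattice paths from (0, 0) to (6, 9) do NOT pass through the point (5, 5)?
Number of paths = 3745

Total paths from (0, 0) to (6, 9): C(15, 6) = 5005. Paths through (5, 5): (paths (0, 0) → (5, 5)) × (paths (5, 5) → (6, 9)) = C(10, 5) · C(5, 1) = 252 · 5 = 1260. Avoidance count = 5005 − 1260 = 3745.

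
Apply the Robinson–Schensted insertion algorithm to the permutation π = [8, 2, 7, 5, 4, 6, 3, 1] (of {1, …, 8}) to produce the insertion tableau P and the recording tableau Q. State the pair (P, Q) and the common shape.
P = [1, 3, 6] / [2] / [4] / [5] / [7] / [8];  Q = [1, 3, 6] / [2] / [4] / [5] / [7] / [8];  common shape = (3, 1, 1, 1, 1, 1)

Row-insert the values π_1, π_2, … into P one at a time, bumping the leftmost entry strictly greater than the inserted value down to the next row. The recording tableau Q records, in position (i, j), the step at which that cell was added to P.
  Insert 8 (step 1): P = [8];  Q = [1]
  Insert 2 (step 2): P = [2] / [8];  Q = [1] / [2]
  Insert 7 (step 3): P = [2, 7] / [8];  Q = [1, 3] / [2]
  Insert 5 (step 4): P = [2, 5] / [7] / [8];  Q = [1, 3] / [2] / [4]
  Insert 4 (step 5): P = [2, 4] / [5] / [7] / [8];  Q = [1, 3] / [2] / [4] / [5]
  Insert 6 (step 6): P = [2, 4, 6] / [5] / [7] / [8];  Q = [1, 3, 6] / [2] / [4] / [5]
  Insert 3 (step 7): P = [2, 3, 6] / [4] / [5] / [7] / [8];  Q = [1, 3, 6] / [2] / [4] / [5] / [7]
  Insert 1 (step 8): P = [1, 3, 6] / [2] / [4] / [5] / [7] / [8];  Q = [1, 3, 6] / [2] / [4] / [5] / [7] / [8]
Final shape: (3, 1, 1, 1, 1, 1).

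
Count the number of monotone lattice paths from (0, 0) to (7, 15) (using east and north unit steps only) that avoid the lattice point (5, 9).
Number of paths = 114488

Total paths from (0, 0) to (7, 15): C(22, 7) = 170544. Paths through (5, 9): (paths (0, 0) → (5, 9)) × (paths (5, 9) → (7, 15)) = C(14, 5) · C(8, 2) = 2002 · 28 = 56056. Avoidance count = 170544 − 56056 = 114488.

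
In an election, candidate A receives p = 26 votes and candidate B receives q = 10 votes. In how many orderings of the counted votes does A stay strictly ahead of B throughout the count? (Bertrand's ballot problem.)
Strict-lead orderings = 112971936

Total orderings of the 36 votes with 26 for A: C(36, 26) = 254186856. By the Bertrand ballot formula (Cycle Lemma / reflection principle), the number of orderings in which A is strictly ahead of B throughout is (p − q)/(p + q) · C(p + q, p) = (26 − 10)/(26 + 10) · 254186856 = 112971936.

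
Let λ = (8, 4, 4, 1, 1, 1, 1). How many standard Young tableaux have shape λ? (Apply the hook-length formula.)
# SYT of shape (8, 4, 4, 1, 1, 1, 1) = 57736250

Hook-length formula: f^λ = n! / Π hook(c), product over all cells c of the Young diagram. For λ = (8, 4, 4, 1, 1, 1, 1), n = 20 boxes. Hook lengths by row (left-to-right, top-to-bottom): [14, 9, 8, 7, 4, 3, 2, 1]; [9, 4, 3, 2]; [8, 3, 2, 1]; [4]; [3]; [2]; [1]. Product of hooks = 42138206208. So f^λ = 20! / 42138206208 = 2432902008176640000 / 42138206208 = 57736250.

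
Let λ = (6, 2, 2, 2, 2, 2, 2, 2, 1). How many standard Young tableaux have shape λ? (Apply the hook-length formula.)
# SYT of shape (6, 2, 2, 2, 2, 2, 2, 2, 1) = 13856700

Hook-length formula: f^λ = n! / Π hook(c), product over all cells c of the Young diagram. For λ = (6, 2, 2, 2, 2, 2, 2, 2, 1), n = 21 boxes. Hook lengths by row (left-to-right, top-to-bottom): [14, 12, 4, 3, 2, 1]; [9, 7]; [8, 6]; [7, 5]; [6, 4]; [5, 3]; [4, 2]; [3, 1]; [1]. Product of hooks = 3687093043200. So f^λ = 21! / 3687093043200 = 51090942171709440000 / 3687093043200 = 13856700.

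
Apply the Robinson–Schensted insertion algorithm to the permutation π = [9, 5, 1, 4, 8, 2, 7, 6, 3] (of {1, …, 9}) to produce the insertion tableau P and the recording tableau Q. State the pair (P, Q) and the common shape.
P = [1, 2, 3] / [4, 6] / [5, 7] / [8] / [9];  Q = [1, 4, 5] / [2, 7] / [3, 8] / [6] / [9];  common shape = (3, 2, 2, 1, 1)

Row-insert the values π_1, π_2, … into P one at a time, bumping the leftmost entry strictly greater than the inserted value down to the next row. The recording tableau Q records, in position (i, j), the step at which that cell was added to P.
  Insert 9 (step 1): P = [9];  Q = [1]
  Insert 5 (step 2): P = [5] / [9];  Q = [1] / [2]
  Insert 1 (step 3): P = [1] / [5] / [9];  Q = [1] / [2] / [3]
  Insert 4 (step 4): P = [1, 4] / [5] / [9];  Q = [1, 4] / [2] / [3]
  Insert 8 (step 5): P = [1, 4, 8] / [5] / [9];  Q = [1, 4, 5] / [2] / [3]
  Insert 2 (step 6): P = [1, 2, 8] / [4] / [5] / [9];  Q = [1, 4, 5] / [2] / [3] / [6]
  Insert 7 (step 7): P = [1, 2, 7] / [4, 8] / [5] / [9];  Q = [1, 4, 5] / [2, 7] / [3] / [6]
  Insert 6 (step 8): P = [1, 2, 6] / [4, 7] / [5, 8] / [9];  Q = [1, 4, 5] / [2, 7] / [3, 8] / [6]
  Insert 3 (step 9): P = [1, 2, 3] / [4, 6] / [5, 7] / [8] / [9];  Q = [1, 4, 5] / [2, 7] / [3, 8] / [6] / [9]
Final shape: (3, 2, 2, 1, 1).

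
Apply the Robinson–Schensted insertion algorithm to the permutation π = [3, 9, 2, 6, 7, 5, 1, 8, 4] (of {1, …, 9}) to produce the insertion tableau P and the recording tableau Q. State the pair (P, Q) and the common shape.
P = [1, 4, 7, 8] / [2, 5] / [3, 6] / [9];  Q = [1, 2, 5, 8] / [3, 4] / [6, 9] / [7];  common shape = (4, 2, 2, 1)

Row-insert the values π_1, π_2, … into P one at a time, bumping the leftmost entry strictly greater than the inserted value down to the next row. The recording tableau Q records, in position (i, j), the step at which that cell was added to P.
  Insert 3 (step 1): P = [3];  Q = [1]
  Insert 9 (step 2): P = [3, 9];  Q = [1, 2]
  Insert 2 (step 3): P = [2, 9] / [3];  Q = [1, 2] / [3]
  Insert 6 (step 4): P = [2, 6] / [3, 9];  Q = [1, 2] / [3, 4]
  Insert 7 (step 5): P = [2, 6, 7] / [3, 9];  Q = [1, 2, 5] / [3, 4]
  Insert 5 (step 6): P = [2, 5, 7] / [3, 6] / [9];  Q = [1, 2, 5] / [3, 4] / [6]
  Insert 1 (step 7): P = [1, 5, 7] / [2, 6] / [3] / [9];  Q = [1, 2, 5] / [3, 4] / [6] / [7]
  Insert 8 (step 8): P = [1, 5, 7, 8] / [2, 6] / [3] / [9];  Q = [1, 2, 5, 8] / [3, 4] / [6] / [7]
  Insert 4 (step 9): P = [1, 4, 7, 8] / [2, 5] / [3, 6] / [9];  Q = [1, 2, 5, 8] / [3, 4] / [6, 9] / [7]
Final shape: (4, 2, 2, 1).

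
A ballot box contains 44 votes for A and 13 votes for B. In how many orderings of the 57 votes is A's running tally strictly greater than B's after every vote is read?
Strict-lead orderings = 1331529425100

Total orderings of the 57 votes with 44 for A: C(57, 44) = 2448296039700. By the Bertrand ballot formula (Cycle Lemma / reflection principle), the number of orderings in which A is strictly ahead of B throughout is (p − q)/(p + q) · C(p + q, p) = (44 − 13)/(44 + 13) · 2448296039700 = 1331529425100.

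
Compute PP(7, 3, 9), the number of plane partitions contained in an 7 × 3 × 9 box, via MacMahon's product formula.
PP(7, 3, 9) = 24584605760

Evaluate the triple product over i = 1..7, j = 1..3, k = 1..9. The factors are (2/1) · (3/2) · (4/3) · (5/4) · (6/5) · (7/6) · (8/7) · (9/8) · … (189 factors total). The numerators and denominators telescope so the product is an integer; carrying out the multiplication exactly gives PP(7, 3, 9) = 24584605760.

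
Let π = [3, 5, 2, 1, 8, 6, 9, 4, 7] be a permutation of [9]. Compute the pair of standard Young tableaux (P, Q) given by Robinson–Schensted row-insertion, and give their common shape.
P = [1, 4, 6, 7] / [2, 5, 9] / [3, 8];  Q = [1, 2, 5, 7] / [3, 6, 9] / [4, 8];  common shape = (4, 3, 2)

Row-insert the values π_1, π_2, … into P one at a time, bumping the leftmost entry strictly greater than the inserted value down to the next row. The recording tableau Q records, in position (i, j), the step at which that cell was added to P.
  Insert 3 (step 1): P = [3];  Q = [1]
  Insert 5 (step 2): P = [3, 5];  Q = [1, 2]
  Insert 2 (step 3): P = [2, 5] / [3];  Q = [1, 2] / [3]
  Insert 1 (step 4): P = [1, 5] / [2] / [3];  Q = [1, 2] / [3] / [4]
  Insert 8 (step 5): P = [1, 5, 8] / [2] / [3];  Q = [1, 2, 5] / [3] / [4]
  Insert 6 (step 6): P = [1, 5, 6] / [2, 8] / [3];  Q = [1, 2, 5] / [3, 6] / [4]
  Insert 9 (step 7): P = [1, 5, 6, 9] / [2, 8] / [3];  Q = [1, 2, 5, 7] / [3, 6] / [4]
  Insert 4 (step 8): P = [1, 4, 6, 9] / [2, 5] / [3, 8];  Q = [1, 2, 5, 7] / [3, 6] / [4, 8]
  Insert 7 (step 9): P = [1, 4, 6, 7] / [2, 5, 9] / [3, 8];  Q = [1, 2, 5, 7] / [3, 6, 9] / [4, 8]
Final shape: (4, 3, 2).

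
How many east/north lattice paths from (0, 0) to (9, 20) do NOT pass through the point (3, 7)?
Number of paths = 6759165

Total paths from (0, 0) to (9, 20): C(29, 9) = 10015005. Paths through (3, 7): (paths (0, 0) → (3, 7)) × (paths (3, 7) → (9, 20)) = C(10, 3) · C(19, 6) = 120 · 27132 = 3255840. Avoidance count = 10015005 − 3255840 = 6759165.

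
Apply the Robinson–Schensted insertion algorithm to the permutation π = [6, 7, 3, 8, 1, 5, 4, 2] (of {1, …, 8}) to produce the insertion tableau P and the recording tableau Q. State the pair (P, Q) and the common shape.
P = [1, 2, 8] / [3, 4] / [5, 7] / [6];  Q = [1, 2, 4] / [3, 6] / [5, 7] / [8];  common shape = (3, 2, 2, 1)

Row-insert the values π_1, π_2, … into P one at a time, bumping the leftmost entry strictly greater than the inserted value down to the next row. The recording tableau Q records, in position (i, j), the step at which that cell was added to P.
  Insert 6 (step 1): P = [6];  Q = [1]
  Insert 7 (step 2): P = [6, 7];  Q = [1, 2]
  Insert 3 (step 3): P = [3, 7] / [6];  Q = [1, 2] / [3]
  Insert 8 (step 4): P = [3, 7, 8] / [6];  Q = [1, 2, 4] / [3]
  Insert 1 (step 5): P = [1, 7, 8] / [3] / [6];  Q = [1, 2, 4] / [3] / [5]
  Insert 5 (step 6): P = [1, 5, 8] / [3, 7] / [6];  Q = [1, 2, 4] / [3, 6] / [5]
  Insert 4 (step 7): P = [1, 4, 8] / [3, 5] / [6, 7];  Q = [1, 2, 4] / [3, 6] / [5, 7]
  Insert 2 (step 8): P = [1, 2, 8] / [3, 4] / [5, 7] / [6];  Q = [1, 2, 4] / [3, 6] / [5, 7] / [8]
Final shape: (3, 2, 2, 1).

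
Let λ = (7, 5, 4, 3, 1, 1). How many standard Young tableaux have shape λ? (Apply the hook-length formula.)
# SYT of shape (7, 5, 4, 3, 1, 1) = 905304400

Hook-length formula: f^λ = n! / Π hook(c), product over all cells c of the Young diagram. For λ = (7, 5, 4, 3, 1, 1), n = 21 boxes. Hook lengths by row (left-to-right, top-to-bottom): [12, 9, 8, 6, 4, 2, 1]; [9, 6, 5, 3, 1]; [7, 4, 3, 1]; [5, 2, 1]; [2]; [1]. Product of hooks = 56435097600. So f^λ = 21! / 56435097600 = 51090942171709440000 / 56435097600 = 905304400.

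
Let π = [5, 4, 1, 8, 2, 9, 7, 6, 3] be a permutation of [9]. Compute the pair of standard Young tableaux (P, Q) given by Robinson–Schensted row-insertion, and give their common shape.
P = [1, 2, 3] / [4, 6, 9] / [5, 7] / [8];  Q = [1, 4, 6] / [2, 5, 7] / [3, 8] / [9];  common shape = (3, 3, 2, 1)

Row-insert the values π_1, π_2, … into P one at a time, bumping the leftmost entry strictly greater than the inserted value down to the next row. The recording tableau Q records, in position (i, j), the step at which that cell was added to P.
  Insert 5 (step 1): P = [5];  Q = [1]
  Insert 4 (step 2): P = [4] / [5];  Q = [1] / [2]
  Insert 1 (step 3): P = [1] / [4] / [5];  Q = [1] / [2] / [3]
  Insert 8 (step 4): P = [1, 8] / [4] / [5];  Q = [1, 4] / [2] / [3]
  Insert 2 (step 5): P = [1, 2] / [4, 8] / [5];  Q = [1, 4] / [2, 5] / [3]
  Insert 9 (step 6): P = [1, 2, 9] / [4, 8] / [5];  Q = [1, 4, 6] / [2, 5] / [3]
  Insert 7 (step 7): P = [1, 2, 7] / [4, 8, 9] / [5];  Q = [1, 4, 6] / [2, 5, 7] / [3]
  Insert 6 (step 8): P = [1, 2, 6] / [4, 7, 9] / [5, 8];  Q = [1, 4, 6] / [2, 5, 7] / [3, 8]
  Insert 3 (step 9): P = [1, 2, 3] / [4, 6, 9] / [5, 7] / [8];  Q = [1, 4, 6] / [2, 5, 7] / [3, 8] / [9]
Final shape: (3, 3, 2, 1).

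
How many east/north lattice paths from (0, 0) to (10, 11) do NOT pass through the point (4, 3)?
Number of paths = 247611

Total paths from (0, 0) to (10, 11): C(21, 10) = 352716. Paths through (4, 3): (paths (0, 0) → (4, 3)) × (paths (4, 3) → (10, 11)) = C(7, 4) · C(14, 6) = 35 · 3003 = 105105. Avoidance count = 352716 − 105105 = 247611.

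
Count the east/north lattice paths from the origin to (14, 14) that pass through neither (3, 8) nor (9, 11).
Number of paths = 29444960

Inclusion–exclusion. Total paths: C(28, 14) = 40116600. Through P₁: C(11, 3)·C(17, 11) = 2042040. Through P₂: C(20, 9)·C(8, 5) = 9405760. Since P₁ is strictly southwest of P₂, a monotone path through both must visit P₁ then P₂; paths through both = C(11, 3)·C(9, 6)·C(8, 5) = 776160. Avoid both = 40116600 − 2042040 − 9405760 + 776160 = 29444960.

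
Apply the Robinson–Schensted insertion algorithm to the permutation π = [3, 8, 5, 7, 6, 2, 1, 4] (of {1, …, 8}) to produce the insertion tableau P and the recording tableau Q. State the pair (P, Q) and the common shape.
P = [1, 4, 6] / [2, 5] / [3] / [7] / [8];  Q = [1, 2, 4] / [3, 8] / [5] / [6] / [7];  common shape = (3, 2, 1, 1, 1)

Row-insert the values π_1, π_2, … into P one at a time, bumping the leftmost entry strictly greater than the inserted value down to the next row. The recording tableau Q records, in position (i, j), the step at which that cell was added to P.
  Insert 3 (step 1): P = [3];  Q = [1]
  Insert 8 (step 2): P = [3, 8];  Q = [1, 2]
  Insert 5 (step 3): P = [3, 5] / [8];  Q = [1, 2] / [3]
  Insert 7 (step 4): P = [3, 5, 7] / [8];  Q = [1, 2, 4] / [3]
  Insert 6 (step 5): P = [3, 5, 6] / [7] / [8];  Q = [1, 2, 4] / [3] / [5]
  Insert 2 (step 6): P = [2, 5, 6] / [3] / [7] / [8];  Q = [1, 2, 4] / [3] / [5] / [6]
  Insert 1 (step 7): P = [1, 5, 6] / [2] / [3] / [7] / [8];  Q = [1, 2, 4] / [3] / [5] / [6] / [7]
  Insert 4 (step 8): P = [1, 4, 6] / [2, 5] / [3] / [7] / [8];  Q = [1, 2, 4] / [3, 8] / [5] / [6] / [7]
Final shape: (3, 2, 1, 1, 1).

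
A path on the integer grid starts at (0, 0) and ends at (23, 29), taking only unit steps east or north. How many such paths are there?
Number of paths = 352870329957600

A monotone lattice path from (0, 0) to (23, 29) consists of 23 east steps and 29 north steps in some order, so it is determined by which 23 of the 52 steps are east. The count is C(52, 23) = 352870329957600.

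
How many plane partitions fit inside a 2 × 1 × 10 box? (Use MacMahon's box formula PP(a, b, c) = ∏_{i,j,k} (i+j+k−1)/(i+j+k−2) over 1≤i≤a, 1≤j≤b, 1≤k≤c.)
PP(2, 1, 10) = 66

Evaluate the triple product over i = 1..2, j = 1..1, k = 1..10. The factors are (2/1) · (3/2) · (4/3) · (5/4) · (6/5) · (7/6) · (8/7) · (9/8) · … (20 factors total). The numerators and denominators telescope so the product is an integer; carrying out the multiplication exactly gives PP(2, 1, 10) = 66.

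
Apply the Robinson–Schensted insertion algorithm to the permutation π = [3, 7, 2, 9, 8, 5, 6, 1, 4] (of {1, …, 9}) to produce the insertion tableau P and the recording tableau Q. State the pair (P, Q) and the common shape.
P = [1, 4, 6] / [2, 5, 8] / [3, 7] / [9];  Q = [1, 2, 4] / [3, 5, 7] / [6, 9] / [8];  common shape = (3, 3, 2, 1)

Row-insert the values π_1, π_2, … into P one at a time, bumping the leftmost entry strictly greater than the inserted value down to the next row. The recording tableau Q records, in position (i, j), the step at which that cell was added to P.
  Insert 3 (step 1): P = [3];  Q = [1]
  Insert 7 (step 2): P = [3, 7];  Q = [1, 2]
  Insert 2 (step 3): P = [2, 7] / [3];  Q = [1, 2] / [3]
  Insert 9 (step 4): P = [2, 7, 9] / [3];  Q = [1, 2, 4] / [3]
  Insert 8 (step 5): P = [2, 7, 8] / [3, 9];  Q = [1, 2, 4] / [3, 5]
  Insert 5 (step 6): P = [2, 5, 8] / [3, 7] / [9];  Q = [1, 2, 4] / [3, 5] / [6]
  Insert 6 (step 7): P = [2, 5, 6] / [3, 7, 8] / [9];  Q = [1, 2, 4] / [3, 5, 7] / [6]
  Insert 1 (step 8): P = [1, 5, 6] / [2, 7, 8] / [3] / [9];  Q = [1, 2, 4] / [3, 5, 7] / [6] / [8]
  Insert 4 (step 9): P = [1, 4, 6] / [2, 5, 8] / [3, 7] / [9];  Q = [1, 2, 4] / [3, 5, 7] / [6, 9] / [8]
Final shape: (3, 3, 2, 1).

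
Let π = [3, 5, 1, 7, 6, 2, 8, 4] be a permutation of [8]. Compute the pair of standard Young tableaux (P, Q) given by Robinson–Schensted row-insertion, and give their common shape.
P = [1, 2, 4, 8] / [3, 5, 6] / [7];  Q = [1, 2, 4, 7] / [3, 5, 8] / [6];  common shape = (4, 3, 1)

Row-insert the values π_1, π_2, … into P one at a time, bumping the leftmost entry strictly greater than the inserted value down to the next row. The recording tableau Q records, in position (i, j), the step at which that cell was added to P.
  Insert 3 (step 1): P = [3];  Q = [1]
  Insert 5 (step 2): P = [3, 5];  Q = [1, 2]
  Insert 1 (step 3): P = [1, 5] / [3];  Q = [1, 2] / [3]
  Insert 7 (step 4): P = [1, 5, 7] / [3];  Q = [1, 2, 4] / [3]
  Insert 6 (step 5): P = [1, 5, 6] / [3, 7];  Q = [1, 2, 4] / [3, 5]
  Insert 2 (step 6): P = [1, 2, 6] / [3, 5] / [7];  Q = [1, 2, 4] / [3, 5] / [6]
  Insert 8 (step 7): P = [1, 2, 6, 8] / [3, 5] / [7];  Q = [1, 2, 4, 7] / [3, 5] / [6]
  Insert 4 (step 8): P = [1, 2, 4, 8] / [3, 5, 6] / [7];  Q = [1, 2, 4, 7] / [3, 5, 8] / [6]
Final shape: (4, 3, 1).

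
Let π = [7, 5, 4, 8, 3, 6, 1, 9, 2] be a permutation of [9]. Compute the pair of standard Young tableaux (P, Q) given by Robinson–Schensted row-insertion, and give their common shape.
P = [1, 2, 9] / [3, 6] / [4, 8] / [5] / [7];  Q = [1, 4, 8] / [2, 6] / [3, 9] / [5] / [7];  common shape = (3, 2, 2, 1, 1)

Row-insert the values π_1, π_2, … into P one at a time, bumping the leftmost entry strictly greater than the inserted value down to the next row. The recording tableau Q records, in position (i, j), the step at which that cell was added to P.
  Insert 7 (step 1): P = [7];  Q = [1]
  Insert 5 (step 2): P = [5] / [7];  Q = [1] / [2]
  Insert 4 (step 3): P = [4] / [5] / [7];  Q = [1] / [2] / [3]
  Insert 8 (step 4): P = [4, 8] / [5] / [7];  Q = [1, 4] / [2] / [3]
  Insert 3 (step 5): P = [3, 8] / [4] / [5] / [7];  Q = [1, 4] / [2] / [3] / [5]
  Insert 6 (step 6): P = [3, 6] / [4, 8] / [5] / [7];  Q = [1, 4] / [2, 6] / [3] / [5]
  Insert 1 (step 7): P = [1, 6] / [3, 8] / [4] / [5] / [7];  Q = [1, 4] / [2, 6] / [3] / [5] / [7]
  Insert 9 (step 8): P = [1, 6, 9] / [3, 8] / [4] / [5] / [7];  Q = [1, 4, 8] / [2, 6] / [3] / [5] / [7]
  Insert 2 (step 9): P = [1, 2, 9] / [3, 6] / [4, 8] / [5] / [7];  Q = [1, 4, 8] / [2, 6] / [3, 9] / [5] / [7]
Final shape: (3, 2, 2, 1, 1).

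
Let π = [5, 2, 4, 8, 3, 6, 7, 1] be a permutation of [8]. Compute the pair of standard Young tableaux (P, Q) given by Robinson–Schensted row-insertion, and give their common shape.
P = [1, 3, 6, 7] / [2, 8] / [4] / [5];  Q = [1, 3, 4, 7] / [2, 6] / [5] / [8];  common shape = (4, 2, 1, 1)

Row-insert the values π_1, π_2, … into P one at a time, bumping the leftmost entry strictly greater than the inserted value down to the next row. The recording tableau Q records, in position (i, j), the step at which that cell was added to P.
  Insert 5 (step 1): P = [5];  Q = [1]
  Insert 2 (step 2): P = [2] / [5];  Q = [1] / [2]
  Insert 4 (step 3): P = [2, 4] / [5];  Q = [1, 3] / [2]
  Insert 8 (step 4): P = [2, 4, 8] / [5];  Q = [1, 3, 4] / [2]
  Insert 3 (step 5): P = [2, 3, 8] / [4] / [5];  Q = [1, 3, 4] / [2] / [5]
  Insert 6 (step 6): P = [2, 3, 6] / [4, 8] / [5];  Q = [1, 3, 4] / [2, 6] / [5]
  Insert 7 (step 7): P = [2, 3, 6, 7] / [4, 8] / [5];  Q = [1, 3, 4, 7] / [2, 6] / [5]
  Insert 1 (step 8): P = [1, 3, 6, 7] / [2, 8] / [4] / [5];  Q = [1, 3, 4, 7] / [2, 6] / [5] / [8]
Final shape: (4, 2, 1, 1).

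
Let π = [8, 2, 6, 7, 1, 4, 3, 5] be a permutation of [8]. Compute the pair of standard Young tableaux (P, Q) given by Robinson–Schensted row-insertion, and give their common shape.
P = [1, 3, 5] / [2, 4, 7] / [6] / [8];  Q = [1, 3, 4] / [2, 6, 8] / [5] / [7];  common shape = (3, 3, 1, 1)

Row-insert the values π_1, π_2, … into P one at a time, bumping the leftmost entry strictly greater than the inserted value down to the next row. The recording tableau Q records, in position (i, j), the step at which that cell was added to P.
  Insert 8 (step 1): P = [8];  Q = [1]
  Insert 2 (step 2): P = [2] / [8];  Q = [1] / [2]
  Insert 6 (step 3): P = [2, 6] / [8];  Q = [1, 3] / [2]
  Insert 7 (step 4): P = [2, 6, 7] / [8];  Q = [1, 3, 4] / [2]
  Insert 1 (step 5): P = [1, 6, 7] / [2] / [8];  Q = [1, 3, 4] / [2] / [5]
  Insert 4 (step 6): P = [1, 4, 7] / [2, 6] / [8];  Q = [1, 3, 4] / [2, 6] / [5]
  Insert 3 (step 7): P = [1, 3, 7] / [2, 4] / [6] / [8];  Q = [1, 3, 4] / [2, 6] / [5] / [7]
  Insert 5 (step 8): P = [1, 3, 5] / [2, 4, 7] / [6] / [8];  Q = [1, 3, 4] / [2, 6, 8] / [5] / [7]
Final shape: (3, 3, 1, 1).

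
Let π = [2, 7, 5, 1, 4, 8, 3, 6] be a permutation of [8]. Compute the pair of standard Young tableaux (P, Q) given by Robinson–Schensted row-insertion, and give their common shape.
P = [1, 3, 6] / [2, 4, 8] / [5] / [7];  Q = [1, 2, 6] / [3, 5, 8] / [4] / [7];  common shape = (3, 3, 1, 1)

Row-insert the values π_1, π_2, … into P one at a time, bumping the leftmost entry strictly greater than the inserted value down to the next row. The recording tableau Q records, in position (i, j), the step at which that cell was added to P.
  Insert 2 (step 1): P = [2];  Q = [1]
  Insert 7 (step 2): P = [2, 7];  Q = [1, 2]
  Insert 5 (step 3): P = [2, 5] / [7];  Q = [1, 2] / [3]
  Insert 1 (step 4): P = [1, 5] / [2] / [7];  Q = [1, 2] / [3] / [4]
  Insert 4 (step 5): P = [1, 4] / [2, 5] / [7];  Q = [1, 2] / [3, 5] / [4]
  Insert 8 (step 6): P = [1, 4, 8] / [2, 5] / [7];  Q = [1, 2, 6] / [3, 5] / [4]
  Insert 3 (step 7): P = [1, 3, 8] / [2, 4] / [5] / [7];  Q = [1, 2, 6] / [3, 5] / [4] / [7]
  Insert 6 (step 8): P = [1, 3, 6] / [2, 4, 8] / [5] / [7];  Q = [1, 2, 6] / [3, 5, 8] / [4] / [7]
Final shape: (3, 3, 1, 1).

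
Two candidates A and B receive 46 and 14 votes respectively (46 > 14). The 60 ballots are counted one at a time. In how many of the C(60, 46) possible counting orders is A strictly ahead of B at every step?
Strict-lead orderings = 9251145946560

Total orderings of the 60 votes with 46 for A: C(60, 46) = 17345898649800. By the Bertrand ballot formula (Cycle Lemma / reflection principle), the number of orderings in which A is strictly ahead of B throughout is (p − q)/(p + q) · C(p + q, p) = (46 − 14)/(46 + 14) · 17345898649800 = 9251145946560.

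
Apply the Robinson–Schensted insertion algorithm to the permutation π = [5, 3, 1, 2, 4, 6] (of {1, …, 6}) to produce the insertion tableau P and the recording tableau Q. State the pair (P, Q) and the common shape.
P = [1, 2, 4, 6] / [3] / [5];  Q = [1, 4, 5, 6] / [2] / [3];  common shape = (4, 1, 1)

Row-insert the values π_1, π_2, … into P one at a time, bumping the leftmost entry strictly greater than the inserted value down to the next row. The recording tableau Q records, in position (i, j), the step at which that cell was added to P.
  Insert 5 (step 1): P = [5];  Q = [1]
  Insert 3 (step 2): P = [3] / [5];  Q = [1] / [2]
  Insert 1 (step 3): P = [1] / [3] / [5];  Q = [1] / [2] / [3]
  Insert 2 (step 4): P = [1, 2] / [3] / [5];  Q = [1, 4] / [2] / [3]
  Insert 4 (step 5): P = [1, 2, 4] / [3] / [5];  Q = [1, 4, 5] / [2] / [3]
  Insert 6 (step 6): P = [1, 2, 4, 6] / [3] / [5];  Q = [1, 4, 5, 6] / [2] / [3]
Final shape: (4, 1, 1).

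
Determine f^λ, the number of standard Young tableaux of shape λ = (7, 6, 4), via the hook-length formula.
# SYT of shape (7, 6, 4) = 243100

Hook-length formula: f^λ = n! / Π hook(c), product over all cells c of the Young diagram. For λ = (7, 6, 4), n = 17 boxes. Hook lengths by row (left-to-right, top-to-bottom): [9, 8, 7, 6, 4, 3, 1]; [7, 6, 5, 4, 2, 1]; [4, 3, 2, 1]. Product of hooks = 1463132160. So f^λ = 17! / 1463132160 = 355687428096000 / 1463132160 = 243100.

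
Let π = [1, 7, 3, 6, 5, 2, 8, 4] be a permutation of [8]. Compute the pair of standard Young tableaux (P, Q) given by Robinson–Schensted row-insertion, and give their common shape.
P = [1, 2, 4, 8] / [3, 5] / [6] / [7];  Q = [1, 2, 4, 7] / [3, 8] / [5] / [6];  common shape = (4, 2, 1, 1)

Row-insert the values π_1, π_2, … into P one at a time, bumping the leftmost entry strictly greater than the inserted value down to the next row. The recording tableau Q records, in position (i, j), the step at which that cell was added to P.
  Insert 1 (step 1): P = [1];  Q = [1]
  Insert 7 (step 2): P = [1, 7];  Q = [1, 2]
  Insert 3 (step 3): P = [1, 3] / [7];  Q = [1, 2] / [3]
  Insert 6 (step 4): P = [1, 3, 6] / [7];  Q = [1, 2, 4] / [3]
  Insert 5 (step 5): P = [1, 3, 5] / [6] / [7];  Q = [1, 2, 4] / [3] / [5]
  Insert 2 (step 6): P = [1, 2, 5] / [3] / [6] / [7];  Q = [1, 2, 4] / [3] / [5] / [6]
  Insert 8 (step 7): P = [1, 2, 5, 8] / [3] / [6] / [7];  Q = [1, 2, 4, 7] / [3] / [5] / [6]
  Insert 4 (step 8): P = [1, 2, 4, 8] / [3, 5] / [6] / [7];  Q = [1, 2, 4, 7] / [3, 8] / [5] / [6]
Final shape: (4, 2, 1, 1).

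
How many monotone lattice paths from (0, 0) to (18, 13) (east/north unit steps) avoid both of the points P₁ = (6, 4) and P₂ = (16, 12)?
Number of paths = 80830050

Inclusion–exclusion. Total paths: C(31, 18) = 206253075. Through P₁: C(10, 6)·C(21, 12) = 61725300. Through P₂: C(28, 16)·C(3, 2) = 91265265. Since P₁ is strictly southwest of P₂, a monotone path through both must visit P₁ then P₂; paths through both = C(10, 6)·C(18, 10)·C(3, 2) = 27567540. Avoid both = 206253075 − 61725300 − 91265265 + 27567540 = 80830050.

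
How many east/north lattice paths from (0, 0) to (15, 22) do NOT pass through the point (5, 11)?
Number of paths = 7823536272

Total paths from (0, 0) to (15, 22): C(37, 15) = 9364199760. Paths through (5, 11): (paths (0, 0) → (5, 11)) × (paths (5, 11) → (15, 22)) = C(16, 5) · C(21, 10) = 4368 · 352716 = 1540663488. Avoidance count = 9364199760 − 1540663488 = 7823536272.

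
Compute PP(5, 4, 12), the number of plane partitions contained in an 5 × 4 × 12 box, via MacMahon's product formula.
PP(5, 4, 12) = 1354627767168

Evaluate the triple product over i = 1..5, j = 1..4, k = 1..12. The factors are (2/1) · (3/2) · (4/3) · (5/4) · (6/5) · (7/6) · (8/7) · (9/8) · … (240 factors total). The numerators and denominators telescope so the product is an integer; carrying out the multiplication exactly gives PP(5, 4, 12) = 1354627767168.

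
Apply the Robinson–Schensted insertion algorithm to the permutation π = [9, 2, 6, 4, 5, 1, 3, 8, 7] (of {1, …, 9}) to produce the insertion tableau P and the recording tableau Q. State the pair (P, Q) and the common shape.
P = [1, 3, 5, 7] / [2, 4, 8] / [6] / [9];  Q = [1, 3, 5, 8] / [2, 7, 9] / [4] / [6];  common shape = (4, 3, 1, 1)

Row-insert the values π_1, π_2, … into P one at a time, bumping the leftmost entry strictly greater than the inserted value down to the next row. The recording tableau Q records, in position (i, j), the step at which that cell was added to P.
  Insert 9 (step 1): P = [9];  Q = [1]
  Insert 2 (step 2): P = [2] / [9];  Q = [1] / [2]
  Insert 6 (step 3): P = [2, 6] / [9];  Q = [1, 3] / [2]
  Insert 4 (step 4): P = [2, 4] / [6] / [9];  Q = [1, 3] / [2] / [4]
  Insert 5 (step 5): P = [2, 4, 5] / [6] / [9];  Q = [1, 3, 5] / [2] / [4]
  Insert 1 (step 6): P = [1, 4, 5] / [2] / [6] / [9];  Q = [1, 3, 5] / [2] / [4] / [6]
  Insert 3 (step 7): P = [1, 3, 5] / [2, 4] / [6] / [9];  Q = [1, 3, 5] / [2, 7] / [4] / [6]
  Insert 8 (step 8): P = [1, 3, 5, 8] / [2, 4] / [6] / [9];  Q = [1, 3, 5, 8] / [2, 7] / [4] / [6]
  Insert 7 (step 9): P = [1, 3, 5, 7] / [2, 4, 8] / [6] / [9];  Q = [1, 3, 5, 8] / [2, 7, 9] / [4] / [6]
Final shape: (4, 3, 1, 1).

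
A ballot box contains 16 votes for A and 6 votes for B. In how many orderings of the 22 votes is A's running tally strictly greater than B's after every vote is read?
Strict-lead orderings = 33915

Total orderings of the 22 votes with 16 for A: C(22, 16) = 74613. By the Bertrand ballot formula (Cycle Lemma / reflection principle), the number of orderings in which A is strictly ahead of B throughout is (p − q)/(p + q) · C(p + q, p) = (16 − 6)/(16 + 6) · 74613 = 33915.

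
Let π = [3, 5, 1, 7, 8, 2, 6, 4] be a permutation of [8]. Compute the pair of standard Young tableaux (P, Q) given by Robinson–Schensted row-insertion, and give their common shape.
P = [1, 2, 4, 8] / [3, 5, 6] / [7];  Q = [1, 2, 4, 5] / [3, 6, 7] / [8];  common shape = (4, 3, 1)

Row-insert the values π_1, π_2, … into P one at a time, bumping the leftmost entry strictly greater than the inserted value down to the next row. The recording tableau Q records, in position (i, j), the step at which that cell was added to P.
  Insert 3 (step 1): P = [3];  Q = [1]
  Insert 5 (step 2): P = [3, 5];  Q = [1, 2]
  Insert 1 (step 3): P = [1, 5] / [3];  Q = [1, 2] / [3]
  Insert 7 (step 4): P = [1, 5, 7] / [3];  Q = [1, 2, 4] / [3]
  Insert 8 (step 5): P = [1, 5, 7, 8] / [3];  Q = [1, 2, 4, 5] / [3]
  Insert 2 (step 6): P = [1, 2, 7, 8] / [3, 5];  Q = [1, 2, 4, 5] / [3, 6]
  Insert 6 (step 7): P = [1, 2, 6, 8] / [3, 5, 7];  Q = [1, 2, 4, 5] / [3, 6, 7]
  Insert 4 (step 8): P = [1, 2, 4, 8] / [3, 5, 6] / [7];  Q = [1, 2, 4, 5] / [3, 6, 7] / [8]
Final shape: (4, 3, 1).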